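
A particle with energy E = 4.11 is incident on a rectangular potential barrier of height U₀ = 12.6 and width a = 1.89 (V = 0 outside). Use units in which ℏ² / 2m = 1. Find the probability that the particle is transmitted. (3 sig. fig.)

Since E < U₀ the interior solution is evanescent with decay constant κ = √(2m(U₀ − E))/ℏ = 2.914.
κa = 5.507, sinh(κa) = 123.2.
Matching ψ, ψ′ at both faces gives T = [1 + U₀² sinh²(κa) / (4E(U₀ − E))]⁻¹ = 1/17270 = 0.0000579.

T = 0.0000579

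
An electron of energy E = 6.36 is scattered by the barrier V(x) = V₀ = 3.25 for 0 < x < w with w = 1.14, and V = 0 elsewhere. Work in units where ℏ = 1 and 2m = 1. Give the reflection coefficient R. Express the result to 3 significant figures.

E > V₀: inside the barrier k₂ = √(2m(E − V₀))/ℏ = 1.764, k₂w = 2.010.
Matching at both interfaces gives T⁻¹ = 1 + V₀² sin²(k₂w) / [4E(E − V₀)] = 1.109, hence T = 0.901.
R = 1 − T = 0.0985.

R = 0.0985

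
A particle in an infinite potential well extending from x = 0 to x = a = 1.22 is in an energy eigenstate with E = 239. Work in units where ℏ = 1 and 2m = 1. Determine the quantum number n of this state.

For an infinite well E_n = n²π²ℏ²/(2ma²), so n = (a/πℏ)√(2mE).
n = (1.22/π) × √(2 × 0.5 × 239) = 6.004 → n = 6.

n = 6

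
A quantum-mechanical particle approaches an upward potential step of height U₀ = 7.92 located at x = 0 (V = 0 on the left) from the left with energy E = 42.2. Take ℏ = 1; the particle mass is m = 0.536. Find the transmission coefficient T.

T = 0.997

The wavenumbers are k₁ = √(2mE)/ℏ = 6.726 on the left and k₂ = √(2m(E − U₀))/ℏ = 6.062 on the right.
Continuity of ψ and ψ′ at the step yields the reflection amplitude r = (k₁ − k₂)/(k₁ + k₂) = 0.05192; thus R = |r|² = 0.002695, T = 0.9973.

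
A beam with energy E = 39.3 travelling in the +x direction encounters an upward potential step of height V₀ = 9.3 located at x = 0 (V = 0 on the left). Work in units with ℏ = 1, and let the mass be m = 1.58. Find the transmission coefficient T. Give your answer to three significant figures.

The wavenumbers are k₁ = √(2mE)/ℏ = 11.14 on the left and k₂ = √(2m(E − V₀))/ℏ = 9.737 on the right.
Matching ψ and ψ′ at x = 0 gives r = (k₁ − k₂)/(k₁ + k₂), so R = r² = 0.004543 and T = 1 − R = 0.9955.

T = 0.995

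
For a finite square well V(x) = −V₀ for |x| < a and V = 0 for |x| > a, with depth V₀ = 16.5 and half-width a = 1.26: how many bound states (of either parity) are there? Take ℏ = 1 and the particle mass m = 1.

Define the well-strength parameter z₀ = (a/ℏ)√(2mV₀) = 1.26 × √(2·1·16.5) = 7.238.
The even/odd transcendental equations gain one root per π/2 in z₀, giving N = 1 + ⌊2z₀/π⌋ = 1 + ⌊4.608⌋ = 5.

N = 5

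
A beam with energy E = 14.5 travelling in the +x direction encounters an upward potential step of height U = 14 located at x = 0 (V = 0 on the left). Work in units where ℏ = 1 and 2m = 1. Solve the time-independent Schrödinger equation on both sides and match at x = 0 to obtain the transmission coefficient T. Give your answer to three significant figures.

On each side the TISE gives plane waves with k = √(2m(E − V))/ℏ: k₁ = √(2·½·14.5) = 3.808, k₂ = √(2·½·0.5) = 0.7071.
Continuity of ψ and ψ′ at the step yields the reflection amplitude r = (k₁ − k₂)/(k₁ + k₂) = 0.6868; thus R = |r|² = 0.4717, T = 0.5283.

T = 0.528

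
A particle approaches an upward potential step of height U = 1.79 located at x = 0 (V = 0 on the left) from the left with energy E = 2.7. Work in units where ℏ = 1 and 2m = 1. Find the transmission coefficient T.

On each side the TISE gives plane waves with k = √(2m(E − V))/ℏ: k₁ = √(2·½·2.7) = 1.643, k₂ = √(2·½·0.91) = 0.9539.
Matching ψ and ψ′ at x = 0 gives r = (k₁ − k₂)/(k₁ + k₂), so R = r² = 0.07043 and T = 1 − R = 0.9296.

T = 0.930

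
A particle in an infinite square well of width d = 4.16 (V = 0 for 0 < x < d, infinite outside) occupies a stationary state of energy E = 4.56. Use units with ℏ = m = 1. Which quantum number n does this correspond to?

n = 4

From E_n = n²π²ℏ²/(2md²) invert to n = √(2md²E)/(πℏ).
n = (4.16/π) × √(2 × 1 × 4.56) = 3.999 → n = 4.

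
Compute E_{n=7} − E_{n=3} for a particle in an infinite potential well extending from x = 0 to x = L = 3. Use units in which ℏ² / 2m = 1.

ΔE = 43.9

E_n = n²π²ℏ²/(2mL²), so ΔE = (7² − 3²) π²ℏ²/(2mL²).
ΔE = 40 × π² / (2 × 0.5 × 3²) = 43.86.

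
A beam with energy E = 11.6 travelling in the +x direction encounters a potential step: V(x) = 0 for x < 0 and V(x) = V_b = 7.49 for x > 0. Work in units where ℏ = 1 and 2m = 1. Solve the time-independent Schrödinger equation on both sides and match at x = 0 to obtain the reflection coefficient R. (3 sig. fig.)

R = 0.0644

On each side the TISE gives plane waves with k = √(2m(E − V))/ℏ: k₁ = √(2·½·11.6) = 3.406, k₂ = √(2·½·4.11) = 2.027.
Continuity of ψ and ψ′ at the step yields the reflection amplitude r = (k₁ − k₂)/(k₁ + k₂) = 0.2537; thus R = |r|² = 0.06438, T = 0.9356.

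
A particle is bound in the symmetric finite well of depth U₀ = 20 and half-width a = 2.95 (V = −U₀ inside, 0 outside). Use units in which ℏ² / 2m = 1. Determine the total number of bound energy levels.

N = 9

Define the well-strength parameter z₀ = (a/ℏ)√(2mU₀) = 2.95 × √(2·0.5·20) = 13.19.
A new bound state (alternating even/odd) appears each time z₀ passes a multiple of π/2, so N = ⌊2z₀/π⌋ + 1 = ⌊8.399⌋ + 1 = 9.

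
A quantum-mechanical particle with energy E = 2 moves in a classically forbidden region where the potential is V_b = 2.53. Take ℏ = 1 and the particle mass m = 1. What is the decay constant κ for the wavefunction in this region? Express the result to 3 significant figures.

κ = 1.03

Since E < V_b the TISE in this region is ψ'' = κ²ψ with κ = √(2m(V_b − E))/ℏ.
κ = √(2 × 1 × 0.53) = 1.030.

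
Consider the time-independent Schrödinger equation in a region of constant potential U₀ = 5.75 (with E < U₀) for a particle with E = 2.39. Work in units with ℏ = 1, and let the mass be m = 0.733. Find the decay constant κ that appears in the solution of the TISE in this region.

κ = 2.22

Since E < U₀ the TISE in this region is ψ'' = κ²ψ with κ = √(2m(U₀ − E))/ℏ.
κ = √(2 × 0.733 × 3.36) = 2.219.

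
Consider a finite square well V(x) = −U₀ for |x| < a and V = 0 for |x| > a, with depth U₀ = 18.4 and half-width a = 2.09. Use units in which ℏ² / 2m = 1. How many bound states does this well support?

The dimensionless depth is z₀ = a√(2mU₀)/ℏ = 2.09 × √(18.40) = 8.965.
The even/odd transcendental equations gain one root per π/2 in z₀, giving N = 1 + ⌊2z₀/π⌋ = 1 + ⌊5.707⌋ = 6.

N = 6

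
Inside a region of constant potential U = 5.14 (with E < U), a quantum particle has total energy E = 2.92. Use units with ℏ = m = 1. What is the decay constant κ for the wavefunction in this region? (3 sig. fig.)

κ = 2.11

Since E < U the TISE in this region is ψ'' = κ²ψ with κ = √(2m(U − E))/ℏ.
κ = √(2 × 1 × 2.22) = 2.107.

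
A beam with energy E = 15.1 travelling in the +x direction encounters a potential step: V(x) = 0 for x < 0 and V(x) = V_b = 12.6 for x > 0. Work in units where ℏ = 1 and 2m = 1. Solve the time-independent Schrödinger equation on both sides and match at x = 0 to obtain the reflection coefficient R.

The wavenumbers are k₁ = √(2mE)/ℏ = 3.886 on the left and k₂ = √(2m(E − V_b))/ℏ = 1.581 on the right.
Matching ψ and ψ′ at x = 0 gives r = (k₁ − k₂)/(k₁ + k₂), so R = r² = 0.1777 and T = 1 − R = 0.8223.

R = 0.178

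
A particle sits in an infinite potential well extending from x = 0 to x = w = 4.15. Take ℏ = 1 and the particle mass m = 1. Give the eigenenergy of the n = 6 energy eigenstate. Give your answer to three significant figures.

E = 10.3

The infinite-well eigenfunctions ψ_n = √(2/w) sin(nπx/w) vanish at both walls, giving E_n = n²π²ℏ²/(2mw²).
E_6 = 6² × π² / (2 × 1 × 4.15²) = 10.32.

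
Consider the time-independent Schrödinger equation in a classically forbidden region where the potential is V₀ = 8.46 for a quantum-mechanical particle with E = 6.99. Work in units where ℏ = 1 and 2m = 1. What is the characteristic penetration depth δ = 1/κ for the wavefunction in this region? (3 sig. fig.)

Since E < V₀ the TISE in this region is ψ'' = κ²ψ with κ = √(2m(V₀ − E))/ℏ.
κ = √(2 × 0.5 × 1.47) = 1.212. The penetration depth is δ = 1/κ = 0.825.

δ = 0.825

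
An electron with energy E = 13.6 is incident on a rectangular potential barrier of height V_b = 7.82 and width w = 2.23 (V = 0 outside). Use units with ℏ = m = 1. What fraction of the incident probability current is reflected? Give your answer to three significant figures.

R = 0.153

Above the barrier the interior wavenumber is k₂ = √(2m(E − V_b))/ℏ = 3.400, giving phase k₂w = 7.582.
Matching at both interfaces gives T⁻¹ = 1 + V_b² sin²(k₂w) / [4E(E − V_b)] = 1.180, hence T = 0.847.
R = 1 − T = 0.153.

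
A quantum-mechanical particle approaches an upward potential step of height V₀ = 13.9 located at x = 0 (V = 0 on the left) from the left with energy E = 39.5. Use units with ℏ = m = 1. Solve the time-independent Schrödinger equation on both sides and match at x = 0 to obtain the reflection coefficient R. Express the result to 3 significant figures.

R = 0.0117

The wavenumbers are k₁ = √(2mE)/ℏ = 8.888 on the left and k₂ = √(2m(E − V₀))/ℏ = 7.155 on the right.
Continuity of ψ and ψ′ at the step yields the reflection amplitude r = (k₁ − k₂)/(k₁ + k₂) = 0.1080; thus R = |r|² = 0.01166, T = 0.9883.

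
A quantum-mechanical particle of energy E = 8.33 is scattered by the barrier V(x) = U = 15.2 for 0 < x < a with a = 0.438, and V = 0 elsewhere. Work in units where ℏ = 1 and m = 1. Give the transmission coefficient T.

T = 0.143

E < U: inside the barrier ψ ∝ e^{±κx} with κ = √(2m(U − E))/ℏ = 3.707.
κa = 1.624, sinh(κa) = 2.437.
The exact tunnelling result is T⁻¹ = 1 + U² sinh²(κa) / [4E(U − E)] = 6.994, so T = 0.143.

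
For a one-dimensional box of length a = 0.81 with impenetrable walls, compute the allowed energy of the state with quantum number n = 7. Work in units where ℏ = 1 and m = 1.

The infinite-well eigenfunctions ψ_n = √(2/a) sin(nπx/a) vanish at both walls, giving E_n = n²π²ℏ²/(2ma²).
E_7 = 7² × π² / (2 × 1 × 0.81²) = 368.5.

E = 369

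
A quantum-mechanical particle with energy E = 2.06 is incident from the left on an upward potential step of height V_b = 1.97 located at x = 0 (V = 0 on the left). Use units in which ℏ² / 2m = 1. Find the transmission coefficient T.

T = 0.572

The wavenumbers are k₁ = √(2mE)/ℏ = 1.435 on the left and k₂ = √(2m(E − V_b))/ℏ = 0.3000 on the right.
Matching ψ and ψ′ at x = 0 gives r = (k₁ − k₂)/(k₁ + k₂), so R = r² = 0.4280 and T = 1 − R = 0.5720.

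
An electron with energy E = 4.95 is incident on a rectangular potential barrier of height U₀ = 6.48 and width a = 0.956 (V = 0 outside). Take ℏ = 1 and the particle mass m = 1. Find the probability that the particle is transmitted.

T = 0.0986

Since E < U₀ the interior solution is evanescent with decay constant κ = √(2m(U₀ − E))/ℏ = 1.749.
κa = 1.672, sinh(κa) = 2.568.
The exact tunnelling result is T⁻¹ = 1 + U₀² sinh²(κa) / [4E(U₀ − E)] = 10.14, so T = 0.0986.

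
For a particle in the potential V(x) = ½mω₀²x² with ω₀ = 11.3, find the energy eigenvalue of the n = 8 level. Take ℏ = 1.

The oscillator eigenvalues are E_n = ℏω₀(n + ½), so E_8 = 11.3 × 8.5 = 96.05.

E = 96.1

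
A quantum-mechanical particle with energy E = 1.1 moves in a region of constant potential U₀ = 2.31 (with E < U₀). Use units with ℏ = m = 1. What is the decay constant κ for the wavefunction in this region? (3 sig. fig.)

κ = 1.56

Since E < U₀ the TISE in this region is ψ'' = κ²ψ with κ = √(2m(U₀ − E))/ℏ.
κ = √(2 × 1 × 1.21) = 1.556.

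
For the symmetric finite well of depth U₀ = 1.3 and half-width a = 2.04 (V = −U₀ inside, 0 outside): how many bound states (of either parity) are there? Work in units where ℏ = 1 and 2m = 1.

The dimensionless depth is z₀ = a√(2mU₀)/ℏ = 2.04 × √(1.300) = 2.326.
The even/odd transcendental equations gain one root per π/2 in z₀, giving N = 1 + ⌊2z₀/π⌋ = 1 + ⌊1.481⌋ = 2.

N = 2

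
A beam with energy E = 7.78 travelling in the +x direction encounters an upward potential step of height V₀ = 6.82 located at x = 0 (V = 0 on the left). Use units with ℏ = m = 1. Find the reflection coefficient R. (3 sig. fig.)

R = 0.230

On each side the TISE gives plane waves with k = √(2m(E − V))/ℏ: k₁ = √(2·1·7.78) = 3.945, k₂ = √(2·1·0.96) = 1.386.
Continuity of ψ and ψ′ at the step yields the reflection amplitude r = (k₁ − k₂)/(k₁ + k₂) = 0.4801; thus R = |r|² = 0.2305, T = 0.7695.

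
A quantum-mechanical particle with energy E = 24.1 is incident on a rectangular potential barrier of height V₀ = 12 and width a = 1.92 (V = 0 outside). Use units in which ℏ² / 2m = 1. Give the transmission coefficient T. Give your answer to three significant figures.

T = 0.982

E > V₀: inside the barrier k₂ = √(2m(E − V₀))/ℏ = 3.479, k₂a = 6.679.
T = [1 + V₀² sin²(k₂a) / (4E(E − V₀))]⁻¹ = 1/1.018 = 0.982.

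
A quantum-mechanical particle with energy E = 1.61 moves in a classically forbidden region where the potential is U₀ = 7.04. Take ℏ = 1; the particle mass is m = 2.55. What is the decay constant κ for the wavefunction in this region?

Since E < U₀ the TISE in this region is ψ'' = κ²ψ with κ = √(2m(U₀ − E))/ℏ.
κ = √(2 × 2.55 × 5.43) = 5.262.

κ = 5.26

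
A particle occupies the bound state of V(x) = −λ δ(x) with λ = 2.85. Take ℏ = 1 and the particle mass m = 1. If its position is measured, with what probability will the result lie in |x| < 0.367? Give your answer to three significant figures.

The normalised bound state is ψ = √κ e^{−κ|x|} with κ = mλ/ℏ² = 2.850.
P(|x| < d) = ∫_{−d}^{d} κ e^{−2κ|x|} dx = 1 − e^{−2κd} = 1 − e^{−2.092} = 0.8765.

P = 0.877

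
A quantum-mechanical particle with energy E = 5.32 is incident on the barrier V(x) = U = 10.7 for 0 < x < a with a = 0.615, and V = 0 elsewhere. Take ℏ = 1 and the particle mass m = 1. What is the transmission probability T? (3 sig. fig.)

T = 0.0683

Since E < U the interior solution is evanescent with decay constant κ = √(2m(U − E))/ℏ = 3.280.
κa = 2.017, sinh(κa) = 3.693.
Matching ψ, ψ′ at both faces gives T = [1 + U² sinh²(κa) / (4E(U − E))]⁻¹ = 1/14.64 = 0.0683.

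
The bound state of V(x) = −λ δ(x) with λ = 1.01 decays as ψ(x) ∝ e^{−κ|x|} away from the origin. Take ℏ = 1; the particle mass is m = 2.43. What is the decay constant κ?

Integrate −(ℏ²/2m)ψ'' − λδ(x)ψ = Eψ from −ε to +ε: the ψ'' term gives ψ'(0⁺) − ψ'(0⁻) and the δ term gives −(2mλ/ℏ²)ψ(0).
With ψ ∝ e^{−κ|x|} this yields −2κ = −2mλ/ℏ², so κ = mλ/ℏ² = 2.454.

κ = 2.45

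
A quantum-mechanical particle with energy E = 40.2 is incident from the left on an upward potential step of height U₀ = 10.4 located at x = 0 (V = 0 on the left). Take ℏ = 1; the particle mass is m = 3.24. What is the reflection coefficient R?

The wavenumbers are k₁ = √(2mE)/ℏ = 16.14 on the left and k₂ = √(2m(E − U₀))/ℏ = 13.90 on the right.
Continuity of ψ and ψ′ at the step yields the reflection amplitude r = (k₁ − k₂)/(k₁ + k₂) = 0.07470; thus R = |r|² = 0.005580, T = 0.9944.

R = 0.00558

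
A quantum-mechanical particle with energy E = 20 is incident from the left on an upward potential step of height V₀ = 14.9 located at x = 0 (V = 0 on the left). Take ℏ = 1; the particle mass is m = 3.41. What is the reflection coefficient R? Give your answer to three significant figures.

R = 0.108

On each side the TISE gives plane waves with k = √(2m(E − V))/ℏ: k₁ = √(2·3.41·20) = 11.68, k₂ = √(2·3.41·5.1) = 5.898.
Continuity of ψ and ψ′ at the step yields the reflection amplitude r = (k₁ − k₂)/(k₁ + k₂) = 0.3289; thus R = |r|² = 0.1082, T = 0.8918.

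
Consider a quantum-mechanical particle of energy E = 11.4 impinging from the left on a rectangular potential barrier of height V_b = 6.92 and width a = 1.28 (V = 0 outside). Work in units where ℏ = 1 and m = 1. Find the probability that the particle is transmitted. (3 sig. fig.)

T = 0.913

E > V_b: inside the barrier k₂ = √(2m(E − V_b))/ℏ = 2.993, k₂a = 3.831.
Matching at both interfaces gives T⁻¹ = 1 + V_b² sin²(k₂a) / [4E(E − V_b)] = 1.095, hence T = 0.913.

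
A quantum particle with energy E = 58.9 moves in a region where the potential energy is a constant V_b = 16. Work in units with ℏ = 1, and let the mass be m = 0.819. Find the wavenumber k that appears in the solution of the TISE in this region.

k = 8.38

With E > V_b the solution is oscillatory, ψ ∝ e^{±ikx} with k = √(2m(E − V_b))/ℏ.
k = √(2 × 0.819 × 42.9) = 8.383.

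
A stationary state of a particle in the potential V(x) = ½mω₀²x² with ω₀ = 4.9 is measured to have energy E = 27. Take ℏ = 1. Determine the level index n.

n = 5

E_n = ℏω₀(n + ½) ⇒ n = E/(ℏω₀) − ½ = 27/4.9 − 0.5 = 5.010 → n = 5.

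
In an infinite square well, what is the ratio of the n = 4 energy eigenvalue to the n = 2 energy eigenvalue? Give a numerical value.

Since E_n ∝ n², the ratio is (4/2)² = 4.

4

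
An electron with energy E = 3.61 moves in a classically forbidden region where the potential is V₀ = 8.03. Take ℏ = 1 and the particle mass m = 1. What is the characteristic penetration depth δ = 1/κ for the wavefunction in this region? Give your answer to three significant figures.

Since E < V₀ the TISE in this region is ψ'' = κ²ψ with κ = √(2m(V₀ − E))/ℏ.
κ = √(2 × 1 × 4.42) = 2.973. The penetration depth is δ = 1/κ = 0.336.

δ = 0.336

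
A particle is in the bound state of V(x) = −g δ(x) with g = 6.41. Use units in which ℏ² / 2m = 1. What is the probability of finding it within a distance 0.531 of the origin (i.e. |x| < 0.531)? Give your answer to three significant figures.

The normalised bound state is ψ = √κ e^{−κ|x|} with κ = mg/ℏ² = 3.205.
P(|x| < d) = ∫_{−d}^{d} κ e^{−2κ|x|} dx = 1 − e^{−2κd} = 1 − e^{−3.404} = 0.9668.

P = 0.967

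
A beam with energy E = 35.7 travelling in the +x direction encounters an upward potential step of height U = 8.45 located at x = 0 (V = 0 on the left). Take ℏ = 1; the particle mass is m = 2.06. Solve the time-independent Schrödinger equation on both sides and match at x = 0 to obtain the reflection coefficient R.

The wavenumbers are k₁ = √(2mE)/ℏ = 12.13 on the left and k₂ = √(2m(E − U))/ℏ = 10.60 on the right.
Continuity of ψ and ψ′ at the step yields the reflection amplitude r = (k₁ − k₂)/(k₁ + k₂) = 0.06742; thus R = |r|² = 0.004546, T = 0.9955.

R = 0.00455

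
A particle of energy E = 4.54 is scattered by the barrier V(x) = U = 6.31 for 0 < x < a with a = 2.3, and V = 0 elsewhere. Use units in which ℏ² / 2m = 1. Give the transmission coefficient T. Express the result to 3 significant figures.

T = 0.00708

E < U: inside the barrier ψ ∝ e^{±κx} with κ = √(2m(U − E))/ℏ = 1.330.
κa = 3.060, sinh(κa) = 10.64.
The exact tunnelling result is T⁻¹ = 1 + U² sinh²(κa) / [4E(U − E)] = 141.2, so T = 0.00708.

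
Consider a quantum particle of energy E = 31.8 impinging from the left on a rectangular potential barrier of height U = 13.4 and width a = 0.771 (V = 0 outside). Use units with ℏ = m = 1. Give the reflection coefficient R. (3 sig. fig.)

R = 0.0712

Above the barrier the interior wavenumber is k₂ = √(2m(E − U))/ℏ = 6.066, giving phase k₂a = 4.677.
T = [1 + U² sin²(k₂a) / (4E(E − U))]⁻¹ = 1/1.077 = 0.929.
R = 1 − T = 0.0712.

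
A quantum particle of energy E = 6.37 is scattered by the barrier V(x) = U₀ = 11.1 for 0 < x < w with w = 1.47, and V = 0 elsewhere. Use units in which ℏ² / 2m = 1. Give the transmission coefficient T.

T = 0.00652

E < U₀: inside the barrier ψ ∝ e^{±κx} with κ = √(2m(U₀ − E))/ℏ = 2.175.
κw = 3.197, sinh(κw) = 12.21.
The exact tunnelling result is T⁻¹ = 1 + U₀² sinh²(κw) / [4E(U₀ − E)] = 153.4, so T = 0.00652.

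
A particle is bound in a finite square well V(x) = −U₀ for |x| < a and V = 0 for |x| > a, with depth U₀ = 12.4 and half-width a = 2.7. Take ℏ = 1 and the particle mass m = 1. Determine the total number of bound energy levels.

Define the well-strength parameter z₀ = (a/ℏ)√(2mU₀) = 2.7 × √(2·1·12.4) = 13.45.
A new bound state (alternating even/odd) appears each time z₀ passes a multiple of π/2, so N = ⌊2z₀/π⌋ + 1 = ⌊8.560⌋ + 1 = 9.

N = 9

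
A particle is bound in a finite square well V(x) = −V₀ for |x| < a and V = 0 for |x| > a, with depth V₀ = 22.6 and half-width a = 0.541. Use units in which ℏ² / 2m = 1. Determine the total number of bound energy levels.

N = 2

Define the well-strength parameter z₀ = (a/ℏ)√(2mV₀) = 0.541 × √(2·0.5·22.6) = 2.572.
A new bound state (alternating even/odd) appears each time z₀ passes a multiple of π/2, so N = ⌊2z₀/π⌋ + 1 = ⌊1.637⌋ + 1 = 2.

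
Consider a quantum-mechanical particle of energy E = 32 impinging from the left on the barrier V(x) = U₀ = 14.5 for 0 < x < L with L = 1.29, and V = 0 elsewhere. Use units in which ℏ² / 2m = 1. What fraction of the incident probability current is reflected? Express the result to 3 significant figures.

Above the barrier the interior wavenumber is k₂ = √(2m(E − U₀))/ℏ = 4.183, giving phase k₂L = 5.396.
Matching at both interfaces gives T⁻¹ = 1 + U₀² sin²(k₂L) / [4E(E − U₀)] = 1.056, hence T = 0.947.
R = 1 − T = 0.0534.

R = 0.0534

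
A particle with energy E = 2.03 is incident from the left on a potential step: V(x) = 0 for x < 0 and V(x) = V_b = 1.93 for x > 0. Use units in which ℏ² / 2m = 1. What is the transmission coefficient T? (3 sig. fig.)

On each side the TISE gives plane waves with k = √(2m(E − V))/ℏ: k₁ = √(2·½·2.03) = 1.425, k₂ = √(2·½·0.1) = 0.3162.
Continuity of ψ and ψ′ at the step yields the reflection amplitude r = (k₁ − k₂)/(k₁ + k₂) = 0.6367; thus R = |r|² = 0.4054, T = 0.5946.

T = 0.595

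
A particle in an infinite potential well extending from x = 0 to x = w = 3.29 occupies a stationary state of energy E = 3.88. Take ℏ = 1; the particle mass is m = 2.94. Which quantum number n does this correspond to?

n = 5

From E_n = n²π²ℏ²/(2mw²) invert to n = √(2mw²E)/(πℏ).
n = (3.29/π) × √(2 × 2.94 × 3.88) = 5.002 → n = 5.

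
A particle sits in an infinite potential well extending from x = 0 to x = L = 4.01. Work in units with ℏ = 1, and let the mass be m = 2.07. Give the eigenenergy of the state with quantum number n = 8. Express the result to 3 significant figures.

E = 9.49

The infinite-well eigenfunctions ψ_n = √(2/L) sin(nπx/L) vanish at both walls, giving E_n = n²π²ℏ²/(2mL²).
E_8 = 8² × π² / (2 × 2.07 × 4.01²) = 9.488.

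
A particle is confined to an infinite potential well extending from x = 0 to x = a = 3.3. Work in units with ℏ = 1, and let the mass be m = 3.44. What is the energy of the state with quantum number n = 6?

Requiring ψ(0) = ψ(a) = 0 quantises k = nπ/a, hence E_n = ℏ²k²/2m = n²π²ℏ²/(2ma²).
E_6 = 6² × π² / (2 × 3.44 × 3.3²) = 4.742.

E = 4.74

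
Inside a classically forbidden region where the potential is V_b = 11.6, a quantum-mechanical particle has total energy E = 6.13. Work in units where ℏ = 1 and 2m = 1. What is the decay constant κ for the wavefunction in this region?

Since E < V_b the TISE in this region is ψ'' = κ²ψ with κ = √(2m(V_b − E))/ℏ.
κ = √(2 × 0.5 × 5.47) = 2.339.

κ = 2.34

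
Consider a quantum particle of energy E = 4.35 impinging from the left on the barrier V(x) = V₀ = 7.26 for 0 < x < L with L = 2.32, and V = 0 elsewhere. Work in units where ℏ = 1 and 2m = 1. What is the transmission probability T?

E < V₀: inside the barrier ψ ∝ e^{±κx} with κ = √(2m(V₀ − E))/ℏ = 1.706.
κL = 3.958, sinh(κL) = 26.16.
The exact tunnelling result is T⁻¹ = 1 + V₀² sinh²(κL) / [4E(V₀ − E)] = 713.2, so T = 0.00140.

T = 0.00140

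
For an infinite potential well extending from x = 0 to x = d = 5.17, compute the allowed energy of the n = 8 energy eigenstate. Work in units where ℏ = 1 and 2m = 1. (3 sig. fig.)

E = 23.6

The infinite-well eigenfunctions ψ_n = √(2/d) sin(nπx/d) vanish at both walls, giving E_n = n²π²ℏ²/(2md²).
E_8 = 8² × π² / (2 × 0.5 × 5.17²) = 23.63.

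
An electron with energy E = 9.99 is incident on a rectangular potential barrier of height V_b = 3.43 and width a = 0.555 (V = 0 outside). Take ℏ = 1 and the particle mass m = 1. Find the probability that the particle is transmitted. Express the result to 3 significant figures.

T = 0.965

Above the barrier the interior wavenumber is k₂ = √(2m(E − V_b))/ℏ = 3.622, giving phase k₂a = 2.010.
T = [1 + V_b² sin²(k₂a) / (4E(E − V_b))]⁻¹ = 1/1.037 = 0.965.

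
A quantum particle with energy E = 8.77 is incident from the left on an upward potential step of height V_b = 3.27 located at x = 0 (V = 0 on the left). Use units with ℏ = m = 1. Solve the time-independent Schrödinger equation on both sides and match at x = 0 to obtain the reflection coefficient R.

R = 0.0135

On each side the TISE gives plane waves with k = √(2m(E − V))/ℏ: k₁ = √(2·1·8.77) = 4.188, k₂ = √(2·1·5.5) = 3.317.
Continuity of ψ and ψ′ at the step yields the reflection amplitude r = (k₁ − k₂)/(k₁ + k₂) = 0.1161; thus R = |r|² = 0.01348, T = 0.9865.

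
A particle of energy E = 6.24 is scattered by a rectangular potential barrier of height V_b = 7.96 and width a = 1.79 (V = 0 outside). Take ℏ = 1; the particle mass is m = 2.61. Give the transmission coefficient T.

Since E < V_b the interior solution is evanescent with decay constant κ = √(2m(V_b − E))/ℏ = 2.996.
κa = 5.364, sinh(κa) = 106.7.
Matching ψ, ψ′ at both faces gives T = [1 + V_b² sinh²(κa) / (4E(V_b − E))]⁻¹ = 1/16820 = 0.0000595.

T = 0.0000595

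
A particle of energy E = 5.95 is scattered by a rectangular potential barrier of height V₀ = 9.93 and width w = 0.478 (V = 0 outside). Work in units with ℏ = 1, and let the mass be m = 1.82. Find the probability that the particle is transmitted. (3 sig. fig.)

T = 0.0963

E < V₀: inside the barrier ψ ∝ e^{±κx} with κ = √(2m(V₀ − E))/ℏ = 3.806.
κw = 1.819, sinh(κw) = 3.003.
Matching ψ, ψ′ at both faces gives T = [1 + V₀² sinh²(κw) / (4E(V₀ − E))]⁻¹ = 1/10.39 = 0.0963.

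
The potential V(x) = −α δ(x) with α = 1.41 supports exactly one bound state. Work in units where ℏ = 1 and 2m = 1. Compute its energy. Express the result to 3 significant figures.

For x ≠ 0 the bound state is ψ ∝ e^{−κ|x|}; integrating the TISE across the delta gives the cusp condition 2κ = 2mα/ℏ², so κ = 0.7050.
Then E = −ℏ²κ²/(2m) = −mα²/(2ℏ²) = -0.4970.

E = -0.497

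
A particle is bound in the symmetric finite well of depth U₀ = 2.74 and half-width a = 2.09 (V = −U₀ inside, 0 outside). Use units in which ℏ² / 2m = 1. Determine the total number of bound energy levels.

N = 3

The dimensionless depth is z₀ = a√(2mU₀)/ℏ = 2.09 × √(2.740) = 3.460.
The even/odd transcendental equations gain one root per π/2 in z₀, giving N = 1 + ⌊2z₀/π⌋ = 1 + ⌊2.202⌋ = 3.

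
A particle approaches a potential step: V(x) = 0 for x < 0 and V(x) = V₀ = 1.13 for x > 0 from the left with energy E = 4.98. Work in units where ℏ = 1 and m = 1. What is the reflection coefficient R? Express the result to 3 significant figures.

R = 0.00413

The wavenumbers are k₁ = √(2mE)/ℏ = 3.156 on the left and k₂ = √(2m(E − V₀))/ℏ = 2.775 on the right.
Continuity of ψ and ψ′ at the step yields the reflection amplitude r = (k₁ − k₂)/(k₁ + k₂) = 0.06425; thus R = |r|² = 0.004128, T = 0.9959.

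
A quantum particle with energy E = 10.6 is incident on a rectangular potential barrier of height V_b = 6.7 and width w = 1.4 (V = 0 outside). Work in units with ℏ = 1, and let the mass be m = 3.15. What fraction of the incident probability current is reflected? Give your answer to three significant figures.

R = 0.0918

E > V_b: inside the barrier k₂ = √(2m(E − V_b))/ℏ = 4.957, k₂w = 6.940.
Matching at both interfaces gives T⁻¹ = 1 + V_b² sin²(k₂w) / [4E(E − V_b)] = 1.101, hence T = 0.908.
R = 1 − T = 0.0918.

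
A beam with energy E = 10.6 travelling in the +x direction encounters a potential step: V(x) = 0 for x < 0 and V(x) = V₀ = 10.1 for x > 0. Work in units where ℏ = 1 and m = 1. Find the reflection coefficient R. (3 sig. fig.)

The wavenumbers are k₁ = √(2mE)/ℏ = 4.604 on the left and k₂ = √(2m(E − V₀))/ℏ = 1.000 on the right.
Matching ψ and ψ′ at x = 0 gives r = (k₁ − k₂)/(k₁ + k₂), so R = r² = 0.4136 and T = 1 − R = 0.5864.

R = 0.414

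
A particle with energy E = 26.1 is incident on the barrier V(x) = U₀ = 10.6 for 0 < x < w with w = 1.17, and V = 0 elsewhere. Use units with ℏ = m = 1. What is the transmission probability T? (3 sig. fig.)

E > U₀: inside the barrier k₂ = √(2m(E − U₀))/ℏ = 5.568, k₂w = 6.514.
Matching at both interfaces gives T⁻¹ = 1 + U₀² sin²(k₂w) / [4E(E − U₀)] = 1.004, hence T = 0.996.

T = 0.996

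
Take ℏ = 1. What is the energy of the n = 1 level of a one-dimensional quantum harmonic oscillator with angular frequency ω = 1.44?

Using E_n = (n + ½)ℏω: E_1 = 1.5 × 1.44 = 2.160.

E = 2.16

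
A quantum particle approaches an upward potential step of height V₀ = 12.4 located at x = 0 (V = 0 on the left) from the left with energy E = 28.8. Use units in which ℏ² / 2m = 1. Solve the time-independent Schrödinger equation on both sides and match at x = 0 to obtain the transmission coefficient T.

T = 0.980

The wavenumbers are k₁ = √(2mE)/ℏ = 5.367 on the left and k₂ = √(2m(E − V₀))/ℏ = 4.050 on the right.
Continuity of ψ and ψ′ at the step yields the reflection amplitude r = (k₁ − k₂)/(k₁ + k₂) = 0.1399; thus R = |r|² = 0.01956, T = 0.9804.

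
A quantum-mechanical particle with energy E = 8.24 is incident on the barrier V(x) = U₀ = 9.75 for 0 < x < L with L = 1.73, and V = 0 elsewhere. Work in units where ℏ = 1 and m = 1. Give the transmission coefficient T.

T = 0.00512

Since E < U₀ the interior solution is evanescent with decay constant κ = √(2m(U₀ − E))/ℏ = 1.738.
κL = 3.006, sinh(κL) = 10.08.
The exact tunnelling result is T⁻¹ = 1 + U₀² sinh²(κL) / [4E(U₀ − E)] = 195.2, so T = 0.00512.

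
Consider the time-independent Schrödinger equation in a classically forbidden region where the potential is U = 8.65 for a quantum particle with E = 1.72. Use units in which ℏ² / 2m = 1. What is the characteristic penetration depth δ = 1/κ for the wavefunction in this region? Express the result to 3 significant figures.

Since E < U the TISE in this region is ψ'' = κ²ψ with κ = √(2m(U − E))/ℏ.
κ = √(2 × 0.5 × 6.93) = 2.632. The penetration depth is δ = 1/κ = 0.380.

δ = 0.380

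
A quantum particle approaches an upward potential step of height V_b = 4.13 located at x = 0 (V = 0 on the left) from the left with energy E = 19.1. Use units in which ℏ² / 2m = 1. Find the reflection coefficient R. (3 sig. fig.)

The wavenumbers are k₁ = √(2mE)/ℏ = 4.370 on the left and k₂ = √(2m(E − V_b))/ℏ = 3.869 on the right.
Matching ψ and ψ′ at x = 0 gives r = (k₁ − k₂)/(k₁ + k₂), so R = r² = 0.003701 and T = 1 − R = 0.9963.

R = 0.00370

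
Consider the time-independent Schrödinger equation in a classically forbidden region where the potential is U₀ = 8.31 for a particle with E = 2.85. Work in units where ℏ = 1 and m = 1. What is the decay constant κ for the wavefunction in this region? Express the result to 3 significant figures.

Since E < U₀ the TISE in this region is ψ'' = κ²ψ with κ = √(2m(U₀ − E))/ℏ.
κ = √(2 × 1 × 5.46) = 3.305.

κ = 3.30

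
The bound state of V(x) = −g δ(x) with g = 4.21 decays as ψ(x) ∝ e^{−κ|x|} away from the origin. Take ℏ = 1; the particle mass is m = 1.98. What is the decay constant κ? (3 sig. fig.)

Integrating the TISE across x = 0 gives the cusp condition ψ'(0⁺) − ψ'(0⁻) = −(2mg/ℏ²)ψ(0).
With ψ ∝ e^{−κ|x|} this yields −2κ = −2mg/ℏ², so κ = mg/ℏ² = 8.336.

κ = 8.34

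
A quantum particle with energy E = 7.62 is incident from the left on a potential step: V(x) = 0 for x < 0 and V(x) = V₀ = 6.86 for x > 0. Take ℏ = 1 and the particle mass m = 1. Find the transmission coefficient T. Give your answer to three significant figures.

The wavenumbers are k₁ = √(2mE)/ℏ = 3.904 on the left and k₂ = √(2m(E − V₀))/ℏ = 1.233 on the right.
Continuity of ψ and ψ′ at the step yields the reflection amplitude r = (k₁ − k₂)/(k₁ + k₂) = 0.5200; thus R = |r|² = 0.2704, T = 0.7296.

T = 0.730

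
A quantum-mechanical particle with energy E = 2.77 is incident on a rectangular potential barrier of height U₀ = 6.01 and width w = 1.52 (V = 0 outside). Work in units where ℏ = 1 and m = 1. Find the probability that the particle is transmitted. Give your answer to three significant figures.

T = 0.00173

E < U₀: inside the barrier ψ ∝ e^{±κx} with κ = √(2m(U₀ − E))/ℏ = 2.546.
κw = 3.869, sinh(κw) = 23.94.
The exact tunnelling result is T⁻¹ = 1 + U₀² sinh²(κw) / [4E(U₀ − E)] = 577.8, so T = 0.00173.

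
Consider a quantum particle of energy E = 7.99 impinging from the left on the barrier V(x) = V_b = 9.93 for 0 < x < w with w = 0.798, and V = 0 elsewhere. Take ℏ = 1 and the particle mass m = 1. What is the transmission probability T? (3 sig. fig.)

T = 0.106

E < V_b: inside the barrier ψ ∝ e^{±κx} with κ = √(2m(V_b − E))/ℏ = 1.970.
κw = 1.572, sinh(κw) = 2.304.
The exact tunnelling result is T⁻¹ = 1 + V_b² sinh²(κw) / [4E(V_b − E)] = 9.442, so T = 0.106.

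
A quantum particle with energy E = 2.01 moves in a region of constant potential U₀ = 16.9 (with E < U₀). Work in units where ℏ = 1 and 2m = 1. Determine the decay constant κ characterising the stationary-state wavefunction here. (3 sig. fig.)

Since E < U₀ the TISE in this region is ψ'' = κ²ψ with κ = √(2m(U₀ − E))/ℏ.
κ = √(2 × 0.5 × 14.89) = 3.859.

κ = 3.86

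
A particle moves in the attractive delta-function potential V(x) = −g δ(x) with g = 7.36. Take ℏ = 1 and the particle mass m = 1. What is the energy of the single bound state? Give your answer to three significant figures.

For x ≠ 0 the bound state is ψ ∝ e^{−κ|x|}; integrating the TISE across the delta gives the cusp condition 2κ = 2mg/ℏ², so κ = 7.360.
Then E = −ℏ²κ²/(2m) = −mg²/(2ℏ²) = -27.08.

E = -27.1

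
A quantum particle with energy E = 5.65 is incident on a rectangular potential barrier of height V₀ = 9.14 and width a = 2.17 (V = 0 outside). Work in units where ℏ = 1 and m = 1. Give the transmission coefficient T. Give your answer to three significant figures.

T = 0.0000396

Since E < V₀ the interior solution is evanescent with decay constant κ = √(2m(V₀ − E))/ℏ = 2.642.
κa = 5.733, sinh(κa) = 154.5.
The exact tunnelling result is T⁻¹ = 1 + V₀² sinh²(κa) / [4E(V₀ − E)] = 25270, so T = 0.0000396.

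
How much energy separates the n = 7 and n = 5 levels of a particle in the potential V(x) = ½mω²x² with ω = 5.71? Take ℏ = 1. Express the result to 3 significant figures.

E_n = ℏω(n + ½), so ΔE = (7 − 5) ℏω = 2 × 5.71 = 11.42.

ΔE = 11.4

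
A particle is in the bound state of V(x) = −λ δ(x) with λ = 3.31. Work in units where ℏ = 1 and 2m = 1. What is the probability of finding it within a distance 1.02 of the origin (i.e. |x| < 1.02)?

P = 0.966

The normalised bound state is ψ = √κ e^{−κ|x|} with κ = mλ/ℏ² = 1.655.
P(|x| < d) = ∫_{−d}^{d} κ e^{−2κ|x|} dx = 1 − e^{−2κd} = 1 − e^{−3.376} = 0.9658.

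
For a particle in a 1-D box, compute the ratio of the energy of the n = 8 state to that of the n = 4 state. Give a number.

Since E_n ∝ n², the ratio is (8/4)² = 4.

4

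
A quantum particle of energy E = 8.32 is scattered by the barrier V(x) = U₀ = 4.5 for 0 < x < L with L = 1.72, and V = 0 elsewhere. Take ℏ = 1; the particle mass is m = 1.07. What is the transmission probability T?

T = 0.868

Above the barrier the interior wavenumber is k₂ = √(2m(E − U₀))/ℏ = 2.859, giving phase k₂L = 4.918.
T = [1 + U₀² sin²(k₂L) / (4E(E − U₀))]⁻¹ = 1/1.153 = 0.868.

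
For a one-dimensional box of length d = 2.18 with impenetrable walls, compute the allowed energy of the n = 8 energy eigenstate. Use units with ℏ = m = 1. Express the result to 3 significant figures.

Requiring ψ(0) = ψ(d) = 0 quantises k = nπ/d, hence E_n = ℏ²k²/2m = n²π²ℏ²/(2md²).
E_8 = 8² × π² / (2 × 1 × 2.18²) = 66.46.

E = 66.5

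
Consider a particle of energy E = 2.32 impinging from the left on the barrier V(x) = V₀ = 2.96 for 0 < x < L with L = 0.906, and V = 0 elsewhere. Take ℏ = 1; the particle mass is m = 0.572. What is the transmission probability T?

E < V₀: inside the barrier ψ ∝ e^{±κx} with κ = √(2m(V₀ − E))/ℏ = 0.8557.
κL = 0.7752, sinh(κL) = 0.8552.
The exact tunnelling result is T⁻¹ = 1 + V₀² sinh²(κL) / [4E(V₀ − E)] = 2.079, so T = 0.481.

T = 0.481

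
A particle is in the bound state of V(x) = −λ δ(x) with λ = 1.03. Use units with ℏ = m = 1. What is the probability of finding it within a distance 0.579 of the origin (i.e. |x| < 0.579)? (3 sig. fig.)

P = 0.697

The normalised bound state is ψ = √κ e^{−κ|x|} with κ = mλ/ℏ² = 1.030.
P(|x| < d) = ∫_{−d}^{d} κ e^{−2κ|x|} dx = 1 − e^{−2κd} = 1 − e^{−1.193} = 0.6966.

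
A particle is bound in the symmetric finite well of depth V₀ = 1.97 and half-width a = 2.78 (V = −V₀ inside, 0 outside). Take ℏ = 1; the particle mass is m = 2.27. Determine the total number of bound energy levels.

N = 6

The dimensionless depth is z₀ = a√(2mV₀)/ℏ = 2.78 × √(8.944) = 8.314.
The even/odd transcendental equations gain one root per π/2 in z₀, giving N = 1 + ⌊2z₀/π⌋ = 1 + ⌊5.293⌋ = 6.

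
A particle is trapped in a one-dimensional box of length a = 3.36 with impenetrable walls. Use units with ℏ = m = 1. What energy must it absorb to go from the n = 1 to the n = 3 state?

ΔE = 3.50

E_n = n²π²ℏ²/(2ma²), so ΔE = (3² − 1²) π²ℏ²/(2ma²).
ΔE = 8 × π² / (2 × 1 × 3.36²) = 3.497.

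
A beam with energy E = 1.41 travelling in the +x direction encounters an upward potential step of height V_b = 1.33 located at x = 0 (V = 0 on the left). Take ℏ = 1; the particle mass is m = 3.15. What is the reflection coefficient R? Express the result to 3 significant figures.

On each side the TISE gives plane waves with k = √(2m(E − V))/ℏ: k₁ = √(2·3.15·1.41) = 2.980, k₂ = √(2·3.15·0.08) = 0.7099.
Continuity of ψ and ψ′ at the step yields the reflection amplitude r = (k₁ − k₂)/(k₁ + k₂) = 0.6153; thus R = |r|² = 0.3785, T = 0.6215.

R = 0.379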